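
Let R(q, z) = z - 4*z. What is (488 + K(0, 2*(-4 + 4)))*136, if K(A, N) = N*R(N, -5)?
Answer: 66368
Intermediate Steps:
R(q, z) = -3*z
K(A, N) = 15*N (K(A, N) = N*(-3*(-5)) = N*15 = 15*N)
(488 + K(0, 2*(-4 + 4)))*136 = (488 + 15*(2*(-4 + 4)))*136 = (488 + 15*(2*0))*136 = (488 + 15*0)*136 = (488 + 0)*136 = 488*136 = 66368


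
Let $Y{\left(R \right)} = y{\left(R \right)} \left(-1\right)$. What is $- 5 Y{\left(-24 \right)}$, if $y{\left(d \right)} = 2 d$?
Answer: $-240$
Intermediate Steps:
$Y{\left(R \right)} = - 2 R$ ($Y{\left(R \right)} = 2 R \left(-1\right) = - 2 R$)
$- 5 Y{\left(-24 \right)} = - 5 \left(\left(-2\right) \left(-24\right)\right) = \left(-5\right) 48 = -240$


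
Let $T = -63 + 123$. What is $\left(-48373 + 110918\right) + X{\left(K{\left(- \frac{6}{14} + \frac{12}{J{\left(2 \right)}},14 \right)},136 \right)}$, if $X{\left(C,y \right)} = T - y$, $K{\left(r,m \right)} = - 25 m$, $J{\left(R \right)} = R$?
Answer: $62469$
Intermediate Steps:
$T = 60$
$X{\left(C,y \right)} = 60 - y$
$\left(-48373 + 110918\right) + X{\left(K{\left(- \frac{6}{14} + \frac{12}{J{\left(2 \right)}},14 \right)},136 \right)} = \left(-48373 + 110918\right) + \left(60 - 136\right) = 62545 + \left(60 - 136\right) = 62545 - 76 = 62469$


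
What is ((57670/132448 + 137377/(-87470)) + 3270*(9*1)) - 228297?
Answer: -575983100305379/2896306640 ≈ -1.9887e+5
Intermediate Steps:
((57670/132448 + 137377/(-87470)) + 3270*(9*1)) - 228297 = ((57670*(1/132448) + 137377*(-1/87470)) + 3270*9) - 228297 = ((28835/66224 - 137377/87470) + 29430) - 228297 = (-3287728499/2896306640 + 29430) - 228297 = 85235016686701/2896306640 - 228297 = -575983100305379/2896306640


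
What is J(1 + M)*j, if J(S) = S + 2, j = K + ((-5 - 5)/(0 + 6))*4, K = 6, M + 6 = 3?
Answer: 0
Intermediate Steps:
M = -3 (M = -6 + 3 = -3)
j = -⅔ (j = 6 + ((-5 - 5)/(0 + 6))*4 = 6 - 10/6*4 = 6 - 10*⅙*4 = 6 - 5/3*4 = 6 - 20/3 = -⅔ ≈ -0.66667)
J(S) = 2 + S
J(1 + M)*j = (2 + (1 - 3))*(-⅔) = (2 - 2)*(-⅔) = 0*(-⅔) = 0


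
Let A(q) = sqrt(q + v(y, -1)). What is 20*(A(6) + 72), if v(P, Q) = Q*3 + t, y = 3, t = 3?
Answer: 1440 + 20*sqrt(6) ≈ 1489.0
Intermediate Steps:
v(P, Q) = 3 + 3*Q (v(P, Q) = Q*3 + 3 = 3*Q + 3 = 3 + 3*Q)
A(q) = sqrt(q) (A(q) = sqrt(q + (3 + 3*(-1))) = sqrt(q + (3 - 3)) = sqrt(q + 0) = sqrt(q))
20*(A(6) + 72) = 20*(sqrt(6) + 72) = 20*(72 + sqrt(6)) = 1440 + 20*sqrt(6)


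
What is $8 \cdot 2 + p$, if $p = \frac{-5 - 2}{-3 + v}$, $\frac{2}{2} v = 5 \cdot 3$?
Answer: $\frac{185}{12} \approx 15.417$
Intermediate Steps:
$v = 15$ ($v = 5 \cdot 3 = 15$)
$p = - \frac{7}{12}$ ($p = \frac{-5 - 2}{-3 + 15} = - \frac{7}{12} \approx -0.58333$)
$8 \cdot 2 + p = 8 \cdot 2 - \frac{7}{12} = 16 - \frac{7}{12} = \frac{185}{12}$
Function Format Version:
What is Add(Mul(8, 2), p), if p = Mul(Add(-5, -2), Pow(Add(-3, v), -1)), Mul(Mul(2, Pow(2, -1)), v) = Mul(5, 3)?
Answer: Rational(185, 12) ≈ 15.417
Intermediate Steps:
v = 15 (v = Mul(5, 3) = 15)
p = Rational(-7, 12) (p = Mul(Add(-5, -2), Pow(Add(-3, 15), -1)) = Mul(-7, Pow(12, -1)) = Mul(-7, Rational(1, 12)) = Rational(-7, 12) ≈ -0.58333)
Add(Mul(8, 2), p) = Add(Mul(8, 2), Rational(-7, 12)) = Add(16, Rational(-7, 12)) = Rational(185, 12)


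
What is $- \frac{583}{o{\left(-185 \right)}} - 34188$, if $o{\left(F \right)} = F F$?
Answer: $- \frac{1170084883}{34225} \approx -34188.0$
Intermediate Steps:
$o{\left(F \right)} = F^{2}$
$- \frac{583}{o{\left(-185 \right)}} - 34188 = - \frac{583}{\left(-185\right)^{2}} - 34188 = - \frac{583}{34225} - 34188 = - \frac{1170084883}{34225}$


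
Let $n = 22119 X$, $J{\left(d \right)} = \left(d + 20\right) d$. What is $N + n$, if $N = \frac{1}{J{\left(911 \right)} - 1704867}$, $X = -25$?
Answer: $- \frac{473748059851}{856726} \approx -5.5298 \cdot 10^{5}$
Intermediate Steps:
$J{\left(d \right)} = d \left(20 + d\right)$ ($J{\left(d \right)} = \left(20 + d\right) d = d \left(20 + d\right)$)
$n = -552975$ ($n = 22119 \left(-25\right) = -552975$)
$N = - \frac{1}{856726}$ ($N = \frac{1}{911 \left(20 + 911\right) - 1704867} = \frac{1}{911 \cdot 931 - 1704867} = \frac{1}{848141 - 1704867} = \frac{1}{-856726} = - \frac{1}{856726} \approx -1.1672 \cdot 10^{-6}$)
$N + n = - \frac{1}{856726} - 552975 = - \frac{473748059851}{856726}$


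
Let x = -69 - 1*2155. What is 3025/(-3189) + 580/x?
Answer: -2144305/1773084 ≈ -1.2094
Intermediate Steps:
x = -2224 (x = -69 - 2155 = -2224)
3025/(-3189) + 580/x = 3025/(-3189) + 580/(-2224) = 3025*(-1/3189) + 580*(-1/2224) = -3025/3189 - 145/556 = -2144305/1773084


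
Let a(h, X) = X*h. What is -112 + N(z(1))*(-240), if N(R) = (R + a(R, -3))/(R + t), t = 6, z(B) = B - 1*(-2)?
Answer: 48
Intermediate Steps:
z(B) = 2 + B (z(B) = B + 2 = 2 + B)
N(R) = -2*R/(6 + R) (N(R) = (R - 3*R)/(R + 6) = (-2*R)/(6 + R) = -2*R/(6 + R))
-112 + N(z(1))*(-240) = -112 - 2*(2 + 1)/(6 + (2 + 1))*(-240) = -112 - 2*3/(6 + 3)*(-240) = -112 - 2*3/9*(-240) = -112 - 2*3*1/9*(-240) = -112 - 2/3*(-240) = -112 + 160 = 48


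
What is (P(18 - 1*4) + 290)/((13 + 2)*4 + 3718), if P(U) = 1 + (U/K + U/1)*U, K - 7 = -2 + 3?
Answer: 1023/7556 ≈ 0.13539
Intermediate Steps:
K = 8 (K = 7 + (-2 + 3) = 7 + 1 = 8)
P(U) = 1 + 9*U**2/8 (P(U) = 1 + (U/8 + U/1)*U = 1 + (U*(1/8) + U*1)*U = 1 + (U/8 + U)*U = 1 + (9*U/8)*U = 1 + 9*U**2/8)
(P(18 - 1*4) + 290)/((13 + 2)*4 + 3718) = ((1 + 9*(18 - 1*4)**2/8) + 290)/((13 + 2)*4 + 3718) = ((1 + 9*(18 - 4)**2/8) + 290)/(15*4 + 3718) = ((1 + (9/8)*14**2) + 290)/(60 + 3718) = ((1 + (9/8)*196) + 290)/3778 = ((1 + 441/2) + 290)*(1/3778) = (443/2 + 290)*(1/3778) = (1023/2)*(1/3778) = 1023/7556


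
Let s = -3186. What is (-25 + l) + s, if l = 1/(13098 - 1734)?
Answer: -36489803/11364 ≈ -3211.0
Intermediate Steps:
l = 1/11364 ≈ 8.7997e-5
(-25 + l) + s = (-25 + 1/11364) - 3186 = -284099/11364 - 3186 = -36489803/11364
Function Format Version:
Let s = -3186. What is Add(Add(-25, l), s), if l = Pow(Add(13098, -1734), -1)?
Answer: Rational(-36489803, 11364) ≈ -3211.0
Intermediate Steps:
l = Rational(1, 11364) (l = Pow(11364, -1) = Rational(1, 11364) ≈ 8.7997e-5)
Add(Add(-25, l), s) = Add(Add(-25, Rational(1, 11364)), -3186) = Add(Rational(-284099, 11364), -3186) = Rational(-36489803, 11364)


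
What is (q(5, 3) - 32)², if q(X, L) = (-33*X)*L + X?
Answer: 272484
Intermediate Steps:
q(X, L) = X - 33*L*X (q(X, L) = -33*L*X + X = X - 33*L*X)
(q(5, 3) - 32)² = (5*(1 - 33*3) - 32)² = (5*(1 - 99) - 32)² = (5*(-98) - 32)² = (-490 - 32)² = (-522)² = 272484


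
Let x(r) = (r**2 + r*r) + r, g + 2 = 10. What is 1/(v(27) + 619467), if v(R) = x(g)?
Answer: 1/619603 ≈ 1.6139e-6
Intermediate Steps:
g = 8 (g = -2 + 10 = 8)
x(r) = r + 2*r**2 (x(r) = (r**2 + r**2) + r = 2*r**2 + r = r + 2*r**2)
v(R) = 136 (v(R) = 8*(1 + 2*8) = 8*(1 + 16) = 8*17 = 136)
1/(v(27) + 619467) = 1/(136 + 619467) = 1/619603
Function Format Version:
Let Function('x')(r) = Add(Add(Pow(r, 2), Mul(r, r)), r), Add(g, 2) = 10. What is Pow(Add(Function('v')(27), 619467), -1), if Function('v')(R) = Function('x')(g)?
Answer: Rational(1, 619603) ≈ 1.6139e-6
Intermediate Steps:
g = 8 (g = Add(-2, 10) = 8)
Function('x')(r) = Add(r, Mul(2, Pow(r, 2))) (Function('x')(r) = Add(Add(Pow(r, 2), Pow(r, 2)), r) = Add(Mul(2, Pow(r, 2)), r) = Add(r, Mul(2, Pow(r, 2))))
Function('v')(R) = 136 (Function('v')(R) = Mul(8, Add(1, Mul(2, 8))) = Mul(8, Add(1, 16)) = Mul(8, 17) = 136)
Pow(Add(Function('v')(27), 619467), -1) = Pow(Add(136, 619467), -1) = Pow(619603, -1) = Rational(1, 619603)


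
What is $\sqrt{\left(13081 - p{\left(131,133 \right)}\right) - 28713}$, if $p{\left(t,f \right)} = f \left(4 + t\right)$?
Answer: $i \sqrt{33587} \approx 183.27 i$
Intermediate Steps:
$\sqrt{\left(13081 - p{\left(131,133 \right)}\right) - 28713} = \sqrt{\left(13081 - 133 \left(4 + 131\right)\right) - 28713} = \sqrt{\left(13081 - 133 \cdot 135\right) - 28713} = \sqrt{\left(13081 - 17955\right) - 28713} = \sqrt{-4874 - 28713} = \sqrt{-33587} = i \sqrt{33587}$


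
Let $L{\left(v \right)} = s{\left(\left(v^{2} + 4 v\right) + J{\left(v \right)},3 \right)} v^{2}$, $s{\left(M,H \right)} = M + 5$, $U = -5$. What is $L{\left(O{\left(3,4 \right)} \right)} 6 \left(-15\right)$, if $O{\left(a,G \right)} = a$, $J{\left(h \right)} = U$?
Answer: $-17010$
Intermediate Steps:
$J{\left(h \right)} = -5$
$s{\left(M,H \right)} = 5 + M$
$L{\left(v \right)} = v^{2} \left(v^{2} + 4 v\right)$ ($L{\left(v \right)} = \left(5 - \left(5 - v^{2} - 4 v\right)\right) v^{2} = \left(5 + \left(-5 + v^{2} + 4 v\right)\right) v^{2} = \left(v^{2} + 4 v\right) v^{2} = v^{2} \left(v^{2} + 4 v\right)$)
$L{\left(O{\left(3,4 \right)} \right)} 6 \left(-15\right) = 3^{3} \left(4 + 3\right) 6 \left(-15\right) = 27 \cdot 7 \cdot 6 \left(-15\right) = 189 \cdot 6 \left(-15\right) = 1134 \left(-15\right) = -17010$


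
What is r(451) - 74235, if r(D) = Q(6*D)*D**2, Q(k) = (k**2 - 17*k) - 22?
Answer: 1480029402977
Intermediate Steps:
Q(k) = -22 + k**2 - 17*k
r(D) = D**2*(-22 - 102*D + 36*D**2) (r(D) = (-22 + (6*D)**2 - 102*D)*D**2 = (-22 + 36*D**2 - 102*D)*D**2 = (-22 - 102*D + 36*D**2)*D**2 = D**2*(-22 - 102*D + 36*D**2))
r(451) - 74235 = 451**2*(-22 - 102*451 + 36*451**2) - 74235 = 203401*(-22 - 46002 + 36*203401) - 74235 = 203401*(-22 - 46002 + 7322436) - 74235 = 203401*7276412 - 74235 = 1480029477212 - 74235 = 1480029402977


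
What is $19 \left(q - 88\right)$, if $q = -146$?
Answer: $-4446$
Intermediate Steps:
$19 \left(q - 88\right) = 19 \left(-146 - 88\right) = 19 \left(-234\right) = -4446$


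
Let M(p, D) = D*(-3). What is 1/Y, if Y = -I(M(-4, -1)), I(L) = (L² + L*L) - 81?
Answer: 1/63 ≈ 0.015873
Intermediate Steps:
M(p, D) = -3*D
I(L) = -81 + 2*L² (I(L) = (L² + L²) - 81 = 2*L² - 81 = -81 + 2*L²)
Y = 63 (Y = -(-81 + 2*(-3*(-1))²) = -(-81 + 2*3²) = -(-81 + 2*9) = -(-81 + 18) = -1*(-63) = 63)
1/Y = 1/63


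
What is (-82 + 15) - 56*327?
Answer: -18379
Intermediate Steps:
(-82 + 15) - 56*327 = -67 - 18312 = -18379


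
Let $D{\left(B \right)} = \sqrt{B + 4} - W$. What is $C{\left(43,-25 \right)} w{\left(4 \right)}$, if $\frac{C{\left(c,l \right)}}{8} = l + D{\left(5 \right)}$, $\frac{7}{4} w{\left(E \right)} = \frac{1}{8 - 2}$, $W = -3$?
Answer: $- \frac{304}{21} \approx -14.476$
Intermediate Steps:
$w{\left(E \right)} = \frac{2}{21}$ ($w{\left(E \right)} = \frac{4}{7 \left(8 - 2\right)} = \frac{4}{7 \cdot 6} = \frac{4}{7} \cdot \frac{1}{6} = \frac{2}{21}$)
$D{\left(B \right)} = 3 + \sqrt{4 + B}$ ($D{\left(B \right)} = \sqrt{B + 4} - -3 = \sqrt{4 + B} + 3 = 3 + \sqrt{4 + B}$)
$C{\left(c,l \right)} = 48 + 8 l$ ($C{\left(c,l \right)} = 8 \left(l + \left(3 + \sqrt{4 + 5}\right)\right) = 8 \left(l + \left(3 + \sqrt{9}\right)\right) = 8 \left(l + \left(3 + 3\right)\right) = 8 \left(l + 6\right) = 8 \left(6 + l\right) = 48 + 8 l$)
$C{\left(43,-25 \right)} w{\left(4 \right)} = \left(48 + 8 \left(-25\right)\right) \frac{2}{21} = \left(48 - 200\right) \frac{2}{21} = \left(-152\right) \frac{2}{21} = - \frac{304}{21}$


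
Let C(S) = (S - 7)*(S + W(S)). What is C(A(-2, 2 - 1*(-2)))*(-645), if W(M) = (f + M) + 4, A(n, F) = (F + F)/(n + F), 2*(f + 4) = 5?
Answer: 40635/2 ≈ 20318.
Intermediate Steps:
f = -3/2 (f = -4 + (1/2)*5 = -4 + 5/2 = -3/2 ≈ -1.5000)
A(n, F) = 2*F/(F + n) (A(n, F) = (2*F)/(F + n) = 2*F/(F + n))
W(M) = 5/2 + M (W(M) = (-3/2 + M) + 4 = 5/2 + M)
C(S) = (-7 + S)*(5/2 + 2*S) (C(S) = (S - 7)*(S + (5/2 + S)) = (-7 + S)*(5/2 + 2*S))
C(A(-2, 2 - 1*(-2)))*(-645) = (-35/2 + 2*(2*(2 - 1*(-2))/((2 - 1*(-2)) - 2))**2 - 23*(2 - 1*(-2))/((2 - 1*(-2)) - 2))*(-645) = (-35/2 + 2*(2*(2 + 2)/((2 + 2) - 2))**2 - 23*(2 + 2)/((2 + 2) - 2))*(-645) = (-35/2 + 2*(2*4/(4 - 2))**2 - 23*4/(4 - 2))*(-645) = (-35/2 + 2*(2*4/2)**2 - 23*4/2)*(-645) = (-35/2 + 2*(2*4*(1/2))**2 - 23*4/2)*(-645) = (-35/2 + 2*4**2 - 23/2*4)*(-645) = (-35/2 + 2*16 - 46)*(-645) = (-35/2 + 32 - 46)*(-645) = -63/2*(-645) = 40635/2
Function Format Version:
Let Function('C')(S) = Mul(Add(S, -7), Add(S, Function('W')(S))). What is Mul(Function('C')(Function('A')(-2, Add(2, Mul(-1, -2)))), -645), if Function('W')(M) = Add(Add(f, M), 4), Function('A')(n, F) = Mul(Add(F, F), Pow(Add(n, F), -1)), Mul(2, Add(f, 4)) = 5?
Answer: Rational(40635, 2) ≈ 20318.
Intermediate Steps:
f = Rational(-3, 2) (f = Add(-4, Mul(Rational(1, 2), 5)) = Add(-4, Rational(5, 2)) = Rational(-3, 2) ≈ -1.5000)
Function('A')(n, F) = Mul(2, F, Pow(Add(F, n), -1)) (Function('A')(n, F) = Mul(Mul(2, F), Pow(Add(F, n), -1)) = Mul(2, F, Pow(Add(F, n), -1)))
Function('W')(M) = Add(Rational(5, 2), M) (Function('W')(M) = Add(Add(Rational(-3, 2), M), 4) = Add(Rational(5, 2), M))
Function('C')(S) = Mul(Add(-7, S), Add(Rational(5, 2), Mul(2, S))) (Function('C')(S) = Mul(Add(S, -7), Add(S, Add(Rational(5, 2), S))) = Mul(Add(-7, S), Add(Rational(5, 2), Mul(2, S))))
Mul(Function('C')(Function('A')(-2, Add(2, Mul(-1, -2)))), -645) = Mul(Add(Rational(-35, 2), Mul(2, Pow(Mul(2, Add(2, Mul(-1, -2)), Pow(Add(Add(2, Mul(-1, -2)), -2), -1)), 2)), Mul(Rational(-23, 2), Mul(2, Add(2, Mul(-1, -2)), Pow(Add(Add(2, Mul(-1, -2)), -2), -1)))), -645) = Mul(Add(Rational(-35, 2), Mul(2, Pow(Mul(2, Add(2, 2), Pow(Add(Add(2, 2), -2), -1)), 2)), Mul(Rational(-23, 2), Mul(2, Add(2, 2), Pow(Add(Add(2, 2), -2), -1)))), -645) = Mul(Add(Rational(-35, 2), Mul(2, Pow(Mul(2, 4, Pow(Add(4, -2), -1)), 2)), Mul(Rational(-23, 2), Mul(2, 4, Pow(Add(4, -2), -1)))), -645) = Mul(Add(Rational(-35, 2), Mul(2, Pow(Mul(2, 4, Pow(2, -1)), 2)), Mul(Rational(-23, 2), Mul(2, 4, Pow(2, -1)))), -645) = Mul(Add(Rational(-35, 2), Mul(2, Pow(Mul(2, 4, Rational(1, 2)), 2)), Mul(Rational(-23, 2), Mul(2, 4, Rational(1, 2)))), -645) = Mul(Add(Rational(-35, 2), Mul(2, Pow(4, 2)), Mul(Rational(-23, 2), 4)), -645) = Mul(Add(Rational(-35, 2), Mul(2, 16), -46), -645) = Mul(Add(Rational(-35, 2), 32, -46), -645) = Mul(Rational(-63, 2), -645) = Rational(40635, 2)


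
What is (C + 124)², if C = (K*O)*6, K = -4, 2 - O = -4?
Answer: 400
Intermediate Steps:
O = 6 (O = 2 - 1*(-4) = 2 + 4 = 6)
C = -144 (C = -4*6*6 = -24*6 = -144)
(C + 124)² = (-144 + 124)² = (-20)² = 400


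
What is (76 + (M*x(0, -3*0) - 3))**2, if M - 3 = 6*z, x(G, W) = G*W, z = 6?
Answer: 5329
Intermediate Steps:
M = 39 (M = 3 + 6*6 = 3 + 36 = 39)
(76 + (M*x(0, -3*0) - 3))**2 = (76 + (39*(0*(-3*0)) - 3))**2 = (76 + (39*(0*0) - 3))**2 = (76 + (39*0 - 3))**2 = (76 + (0 - 3))**2 = (76 - 3)**2 = 73**2 = 5329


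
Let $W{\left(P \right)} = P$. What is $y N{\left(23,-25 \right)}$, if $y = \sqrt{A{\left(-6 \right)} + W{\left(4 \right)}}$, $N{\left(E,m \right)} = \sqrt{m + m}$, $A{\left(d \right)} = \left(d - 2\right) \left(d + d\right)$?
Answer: $50 i \sqrt{2} \approx 70.711 i$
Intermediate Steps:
$A{\left(d \right)} = 2 d \left(-2 + d\right)$ ($A{\left(d \right)} = \left(-2 + d\right) 2 d = 2 d \left(-2 + d\right)$)
$N{\left(E,m \right)} = \sqrt{2} \sqrt{m}$ ($N{\left(E,m \right)} = \sqrt{2 m} = \sqrt{2} \sqrt{m}$)
$y = 10$ ($y = \sqrt{2 \left(-6\right) \left(-2 - 6\right) + 4} = \sqrt{2 \left(-6\right) \left(-8\right) + 4} = \sqrt{96 + 4} = \sqrt{100} = 10$)
$y N{\left(23,-25 \right)} = 10 \sqrt{2} \sqrt{-25} = 10 \sqrt{2} \cdot 5 i = 10 \cdot 5 i \sqrt{2} = 50 i \sqrt{2}$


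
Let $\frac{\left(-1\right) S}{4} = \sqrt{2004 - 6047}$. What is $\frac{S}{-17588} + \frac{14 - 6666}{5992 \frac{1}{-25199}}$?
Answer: $\frac{41905937}{1498} + \frac{i \sqrt{4043}}{4397} \approx 27975.0 + 0.014461 i$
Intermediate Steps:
$S = - 4 i \sqrt{4043}$ ($S = - 4 \sqrt{2004 - 6047} = - 4 \sqrt{-4043} = - 4 i \sqrt{4043} \approx - 254.34 i$)
$\frac{S}{-17588} + \frac{14 - 6666}{5992 \frac{1}{-25199}} = \frac{\left(-4\right) i \sqrt{4043}}{-17588} + \frac{14 - 6666}{5992 \frac{1}{-25199}} = - 4 i \sqrt{4043} \left(- \frac{1}{17588}\right) + \frac{14 - 6666}{5992 \left(- \frac{1}{25199}\right)} = \frac{i \sqrt{4043}}{4397} - \frac{6652}{- \frac{5992}{25199}} = \frac{i \sqrt{4043}}{4397} - - \frac{41905937}{1498} = \frac{i \sqrt{4043}}{4397} + \frac{41905937}{1498} = \frac{41905937}{1498} + \frac{i \sqrt{4043}}{4397}$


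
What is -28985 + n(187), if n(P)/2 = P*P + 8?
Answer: 40969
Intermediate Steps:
n(P) = 16 + 2*P**2 (n(P) = 2*(P*P + 8) = 2*(P**2 + 8) = 2*(8 + P**2) = 16 + 2*P**2)
-28985 + n(187) = -28985 + (16 + 2*187**2) = -28985 + (16 + 2*34969) = -28985 + (16 + 69938) = -28985 + 69954 = 40969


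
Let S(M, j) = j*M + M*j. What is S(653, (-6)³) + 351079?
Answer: 68983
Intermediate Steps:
S(M, j) = 2*M*j (S(M, j) = M*j + M*j = 2*M*j)
S(653, (-6)³) + 351079 = 2*653*(-6)³ + 351079 = 2*653*(-216) + 351079 = -282096 + 351079 = 68983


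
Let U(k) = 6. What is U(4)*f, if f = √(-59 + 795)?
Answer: 24*√46 ≈ 162.78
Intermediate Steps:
f = 4*√46 (f = √736 = 4*√46 ≈ 27.129)
U(4)*f = 6*(4*√46) = 24*√46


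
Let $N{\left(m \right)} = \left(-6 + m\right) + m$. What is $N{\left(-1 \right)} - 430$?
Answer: $-438$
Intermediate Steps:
$N{\left(m \right)} = -6 + 2 m$
$N{\left(-1 \right)} - 430 = \left(-6 + 2 \left(-1\right)\right) - 430 = \left(-6 - 2\right) - 430 = -8 - 430 = -438$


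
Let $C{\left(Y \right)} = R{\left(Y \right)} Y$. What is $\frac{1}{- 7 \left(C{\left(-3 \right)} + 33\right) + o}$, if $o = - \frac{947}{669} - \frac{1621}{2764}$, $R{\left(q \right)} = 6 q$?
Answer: $- \frac{1849116}{1129813601} \approx -0.0016367$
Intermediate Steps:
$C{\left(Y \right)} = 6 Y^{2}$ ($C{\left(Y \right)} = 6 Y Y = 6 Y^{2}$)
$o = - \frac{3701957}{1849116}$ ($o = \left(-947\right) \frac{1}{669} - \frac{1621}{2764} = - \frac{947}{669} - \frac{1621}{2764} = - \frac{3701957}{1849116} \approx -2.002$)
$\frac{1}{- 7 \left(C{\left(-3 \right)} + 33\right) + o} = \frac{1}{- 7 \left(6 \left(-3\right)^{2} + 33\right) - \frac{3701957}{1849116}} = \frac{1}{- 7 \left(6 \cdot 9 + 33\right) - \frac{3701957}{1849116}} = \frac{1}{- 7 \left(54 + 33\right) - \frac{3701957}{1849116}} = \frac{1}{\left(-7\right) 87 - \frac{3701957}{1849116}} = \frac{1}{-609 - \frac{3701957}{1849116}} = \frac{1}{- \frac{1129813601}{1849116}} = - \frac{1849116}{1129813601}$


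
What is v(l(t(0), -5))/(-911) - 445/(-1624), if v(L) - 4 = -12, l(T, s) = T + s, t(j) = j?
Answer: 418387/1479464 ≈ 0.28280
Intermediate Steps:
v(L) = -8 (v(L) = 4 - 12 = -8)
v(l(t(0), -5))/(-911) - 445/(-1624) = -8/(-911) - 445/(-1624) = -8*(-1/911) - 445*(-1/1624) = 8/911 + 445/1624 = 418387/1479464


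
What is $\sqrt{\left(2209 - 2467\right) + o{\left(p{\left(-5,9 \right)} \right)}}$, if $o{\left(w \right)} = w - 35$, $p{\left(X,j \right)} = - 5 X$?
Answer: $2 i \sqrt{67} \approx 16.371 i$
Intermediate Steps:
$o{\left(w \right)} = -35 + w$ ($o{\left(w \right)} = w - 35 = -35 + w$)
$\sqrt{\left(2209 - 2467\right) + o{\left(p{\left(-5,9 \right)} \right)}} = \sqrt{\left(2209 - 2467\right) - 10} = \sqrt{\left(2209 - 2467\right) + \left(-35 + 25\right)} = \sqrt{-258 - 10} = \sqrt{-268} = 2 i \sqrt{67}$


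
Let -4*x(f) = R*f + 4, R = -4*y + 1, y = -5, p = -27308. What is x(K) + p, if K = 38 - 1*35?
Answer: -109299/4 ≈ -27325.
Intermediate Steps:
R = 21 (R = -4*(-5) + 1 = 20 + 1 = 21)
K = 3 (K = 38 - 35 = 3)
x(f) = -1 - 21*f/4 (x(f) = -(21*f + 4)/4 = -(4 + 21*f)/4 = -1 - 21*f/4)
x(K) + p = (-1 - 21/4*3) - 27308 = (-1 - 63/4) - 27308 = -67/4 - 27308 = -109299/4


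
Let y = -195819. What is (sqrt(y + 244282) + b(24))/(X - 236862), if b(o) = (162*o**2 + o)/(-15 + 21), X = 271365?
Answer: 15556/34503 + sqrt(48463)/34503 ≈ 0.45724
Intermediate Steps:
b(o) = 27*o**2 + o/6 (b(o) = (o + 162*o**2)/6 = (o + 162*o**2)*(1/6) = 27*o**2 + o/6)
(sqrt(y + 244282) + b(24))/(X - 236862) = (sqrt(-195819 + 244282) + (1/6)*24*(1 + 162*24))/(271365 - 236862) = (sqrt(48463) + (1/6)*24*(1 + 3888))/34503 = (sqrt(48463) + (1/6)*24*3889)*(1/34503) = (sqrt(48463) + 15556)*(1/34503) = (15556 + sqrt(48463))*(1/34503) = 15556/34503 + sqrt(48463)/34503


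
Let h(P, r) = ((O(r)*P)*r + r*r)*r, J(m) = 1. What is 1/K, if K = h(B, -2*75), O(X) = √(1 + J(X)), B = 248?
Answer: 1/15076200 + 31*√2/282678750 ≈ 2.2142e-7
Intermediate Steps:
O(X) = √2 (O(X) = √(1 + 1) = √2)
h(P, r) = r*(r² + P*r*√2) (h(P, r) = ((√2*P)*r + r*r)*r = ((P*√2)*r + r²)*r = (P*r*√2 + r²)*r = (r² + P*r*√2)*r = r*(r² + P*r*√2))
K = -3375000 + 5580000*√2 (K = (-2*75)²*(-2*75 + 248*√2) = (-150)²*(-150 + 248*√2) = 22500*(-150 + 248*√2) = -3375000 + 5580000*√2 ≈ 4.5163e+6)
1/K = 1/(-3375000 + 5580000*√2)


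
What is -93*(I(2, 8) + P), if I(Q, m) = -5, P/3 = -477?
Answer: 133548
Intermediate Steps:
P = -1431 (P = 3*(-477) = -1431)
-93*(I(2, 8) + P) = -93*(-5 - 1431) = -93*(-1436) = 133548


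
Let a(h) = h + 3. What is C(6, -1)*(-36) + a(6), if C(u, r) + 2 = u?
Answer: -135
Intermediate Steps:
C(u, r) = -2 + u
a(h) = 3 + h
C(6, -1)*(-36) + a(6) = (-2 + 6)*(-36) + (3 + 6) = 4*(-36) + 9 = -144 + 9 = -135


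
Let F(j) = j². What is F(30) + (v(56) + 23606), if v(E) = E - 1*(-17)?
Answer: 24579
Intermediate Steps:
v(E) = 17 + E (v(E) = E + 17 = 17 + E)
F(30) + (v(56) + 23606) = 30² + ((17 + 56) + 23606) = 900 + (73 + 23606) = 900 + 23679 = 24579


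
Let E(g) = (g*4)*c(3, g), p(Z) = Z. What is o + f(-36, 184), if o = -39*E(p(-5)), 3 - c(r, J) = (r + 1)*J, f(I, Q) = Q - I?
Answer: 18160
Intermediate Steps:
c(r, J) = 3 - J*(1 + r) (c(r, J) = 3 - (r + 1)*J = 3 - (1 + r)*J = 3 - J*(1 + r))
E(g) = 4*g*(3 - 4*g) (E(g) = (g*4)*(3 - g - 1*g*3) = (4*g)*(3 - g - 3*g) = (4*g)*(3 - 4*g) = 4*g*(3 - 4*g))
o = 17940 (o = -156*(-5)*(3 - 4*(-5)) = -156*(-5)*(3 + 20) = -156*(-5)*23 = -39*(-460) = 17940)
o + f(-36, 184) = 17940 + (184 - 1*(-36)) = 17940 + (184 + 36) = 17940 + 220 = 18160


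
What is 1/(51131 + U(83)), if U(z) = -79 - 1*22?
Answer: 1/51030 ≈ 1.9596e-5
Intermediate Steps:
U(z) = -101 (U(z) = -79 - 22 = -101)
1/(51131 + U(83)) = 1/(51131 - 101) = 1/51030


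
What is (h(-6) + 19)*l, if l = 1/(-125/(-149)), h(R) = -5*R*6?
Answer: 29651/125 ≈ 237.21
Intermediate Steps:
h(R) = -30*R
l = 149/125 (l = 1/(-125*(-1/149)) = 1/(125/149) = 149/125 ≈ 1.1920)
(h(-6) + 19)*l = (-30*(-6) + 19)*(149/125) = (180 + 19)*(149/125) = 199*(149/125) = 29651/125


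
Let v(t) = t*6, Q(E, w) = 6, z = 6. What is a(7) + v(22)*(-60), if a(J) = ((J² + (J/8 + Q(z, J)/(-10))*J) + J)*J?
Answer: -300581/40 ≈ -7514.5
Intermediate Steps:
v(t) = 6*t
a(J) = J*(J + J² + J*(-⅗ + J/8)) (a(J) = ((J² + (J/8 + 6/(-10))*J) + J)*J = ((J² + (J*(⅛) + 6*(-⅒))*J) + J)*J = ((J² + (J/8 - ⅗)*J) + J)*J = ((J² + (-⅗ + J/8)*J) + J)*J = ((J² + J*(-⅗ + J/8)) + J)*J = (J + J² + J*(-⅗ + J/8))*J = J*(J + J² + J*(-⅗ + J/8)))
a(7) + v(22)*(-60) = (1/40)*7²*(16 + 45*7) + (6*22)*(-60) = (1/40)*49*(16 + 315) + 132*(-60) = (1/40)*49*331 - 7920 = 16219/40 - 7920 = -300581/40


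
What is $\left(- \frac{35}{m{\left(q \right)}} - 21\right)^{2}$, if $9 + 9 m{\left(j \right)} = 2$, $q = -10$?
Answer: $576$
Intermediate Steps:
$m{\left(j \right)} = - \frac{7}{9}$ ($m{\left(j \right)} = -1 + \frac{1}{9} \cdot 2 = -1 + \frac{2}{9} = - \frac{7}{9}$)
$\left(- \frac{35}{m{\left(q \right)}} - 21\right)^{2} = \left(- \frac{35}{- \frac{7}{9}} - 21\right)^{2} = \left(\left(-35\right) \left(- \frac{9}{7}\right) - 21\right)^{2} = \left(45 - 21\right)^{2} = 24^{2} = 576$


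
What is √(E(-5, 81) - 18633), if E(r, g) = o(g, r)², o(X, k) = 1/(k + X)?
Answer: I*√107624207/76 ≈ 136.5*I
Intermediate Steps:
o(X, k) = 1/(X + k)
E(r, g) = (g + r)⁻² (E(r, g) = (1/(g + r))² = (g + r)⁻²)
√(E(-5, 81) - 18633) = √((81 - 5)⁻² - 18633) = √(76⁻² - 18633) = √(1/5776 - 18633) = √(-107624207/5776) = I*√107624207/76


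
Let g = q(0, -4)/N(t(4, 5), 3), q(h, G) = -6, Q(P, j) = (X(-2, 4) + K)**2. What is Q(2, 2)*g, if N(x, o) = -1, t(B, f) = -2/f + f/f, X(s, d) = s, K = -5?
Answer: 294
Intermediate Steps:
t(B, f) = 1 - 2/f (t(B, f) = -2/f + 1 = 1 - 2/f)
Q(P, j) = 49 (Q(P, j) = (-2 - 5)**2 = (-7)**2 = 49)
g = 6 (g = -6/(-1) = -6*(-1) = 6)
Q(2, 2)*g = 49*6 = 294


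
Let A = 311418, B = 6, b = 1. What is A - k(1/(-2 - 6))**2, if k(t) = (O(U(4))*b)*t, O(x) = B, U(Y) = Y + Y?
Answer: 4982679/16 ≈ 3.1142e+5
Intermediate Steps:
U(Y) = 2*Y
O(x) = 6
k(t) = 6*t (k(t) = (6*1)*t = 6*t)
A - k(1/(-2 - 6))**2 = 311418 - (6/(-2 - 6))**2 = 311418 - (6/(-8))**2 = 311418 - (6*(-1/8))**2 = 311418 - (-3/4)**2 = 311418 - 1*9/16 = 311418 - 9/16 = 4982679/16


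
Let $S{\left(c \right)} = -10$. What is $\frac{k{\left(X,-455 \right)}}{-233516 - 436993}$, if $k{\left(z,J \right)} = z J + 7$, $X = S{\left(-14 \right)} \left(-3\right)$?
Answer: $\frac{1949}{95787} \approx 0.020347$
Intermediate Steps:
$X = 30$ ($X = \left(-10\right) \left(-3\right) = 30$)
$k{\left(z,J \right)} = 7 + J z$ ($k{\left(z,J \right)} = J z + 7 = 7 + J z$)
$\frac{k{\left(X,-455 \right)}}{-233516 - 436993} = \frac{7 - 13650}{-233516 - 436993} = - \frac{13643}{-670509} = \left(-13643\right) \left(- \frac{1}{670509}\right) = \frac{1949}{95787}$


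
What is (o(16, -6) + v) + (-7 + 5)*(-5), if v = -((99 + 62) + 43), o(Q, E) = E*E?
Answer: -158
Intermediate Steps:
o(Q, E) = E**2
v = -204 (v = -(161 + 43) = -1*204 = -204)
(o(16, -6) + v) + (-7 + 5)*(-5) = ((-6)**2 - 204) + (-7 + 5)*(-5) = (36 - 204) - 2*(-5) = -168 + 10 = -158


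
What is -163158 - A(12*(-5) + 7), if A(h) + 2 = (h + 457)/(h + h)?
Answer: -8647066/53 ≈ -1.6315e+5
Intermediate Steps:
A(h) = -2 + (457 + h)/(2*h) (A(h) = -2 + (h + 457)/(h + h) = -2 + (457 + h)/((2*h)) = -2 + (457 + h)*(1/(2*h)) = -2 + (457 + h)/(2*h))
-163158 - A(12*(-5) + 7) = -163158 - (457 - 3*(12*(-5) + 7))/(2*(12*(-5) + 7)) = -163158 - (457 - 3*(-60 + 7))/(2*(-60 + 7)) = -163158 - (457 - 3*(-53))/(2*(-53)) = -163158 - (-1)*(457 + 159)/(2*53) = -163158 - (-1)*616/(2*53) = -163158 - 1*(-308/53) = -163158 + 308/53 = -8647066/53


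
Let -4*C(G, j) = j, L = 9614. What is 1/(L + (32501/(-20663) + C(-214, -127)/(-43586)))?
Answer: 3602470072/34628478293663 ≈ 0.00010403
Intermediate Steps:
C(G, j) = -j/4
1/(L + (32501/(-20663) + C(-214, -127)/(-43586))) = 1/(9614 + (32501/(-20663) - ¼*(-127)/(-43586))) = 1/(9614 + (32501*(-1/20663) + (127/4)*(-1/43586))) = 1/(9614 + (-32501/20663 - 127/174344)) = 1/(9614 - 5668978545/3602470072) = 1/(34628478293663/3602470072) = 3602470072/34628478293663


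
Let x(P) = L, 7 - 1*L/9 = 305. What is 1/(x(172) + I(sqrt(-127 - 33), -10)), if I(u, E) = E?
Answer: -1/2692 ≈ -0.00037147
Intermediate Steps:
L = -2682 (L = 63 - 9*305 = 63 - 2745 = -2682)
x(P) = -2682
1/(x(172) + I(sqrt(-127 - 33), -10)) = 1/(-2682 - 10) = 1/(-2692) = -1/2692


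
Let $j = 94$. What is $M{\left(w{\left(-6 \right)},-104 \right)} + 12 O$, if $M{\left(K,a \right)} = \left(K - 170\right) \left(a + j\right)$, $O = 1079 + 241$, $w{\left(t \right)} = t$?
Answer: $17600$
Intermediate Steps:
$O = 1320$
$M{\left(K,a \right)} = \left(-170 + K\right) \left(94 + a\right)$ ($M{\left(K,a \right)} = \left(K - 170\right) \left(a + 94\right) = \left(-170 + K\right) \left(94 + a\right)$)
$M{\left(w{\left(-6 \right)},-104 \right)} + 12 O = \left(-15980 - -17680 + 94 \left(-6\right) - -624\right) + 12 \cdot 1320 = \left(-15980 + 17680 - 564 + 624\right) + 15840 = 1760 + 15840 = 17600$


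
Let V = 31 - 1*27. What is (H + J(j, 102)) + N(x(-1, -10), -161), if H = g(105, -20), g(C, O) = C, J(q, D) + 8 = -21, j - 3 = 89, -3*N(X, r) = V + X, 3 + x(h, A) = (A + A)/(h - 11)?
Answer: 676/9 ≈ 75.111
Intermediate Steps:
V = 4 (V = 31 - 27 = 4)
x(h, A) = -3 + 2*A/(-11 + h) (x(h, A) = -3 + (A + A)/(h - 11) = -3 + (2*A)/(-11 + h) = -3 + 2*A/(-11 + h))
N(X, r) = -4/3 - X/3 (N(X, r) = -(4 + X)/3 = -4/3 - X/3)
j = 92 (j = 3 + 89 = 92)
J(q, D) = -29 (J(q, D) = -8 - 21 = -29)
H = 105
(H + J(j, 102)) + N(x(-1, -10), -161) = (105 - 29) + (-4/3 - (33 - 3*(-1) + 2*(-10))/(3*(-11 - 1))) = 76 + (-4/3 - (33 + 3 - 20)/(3*(-12))) = 76 + (-4/3 - (-1)*16/36) = 76 + (-4/3 - ⅓*(-4/3)) = 76 + (-4/3 + 4/9) = 76 - 8/9 = 676/9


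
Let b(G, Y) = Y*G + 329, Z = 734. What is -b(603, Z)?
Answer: -442931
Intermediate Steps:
b(G, Y) = 329 + G*Y (b(G, Y) = G*Y + 329 = 329 + G*Y)
-b(603, Z) = -(329 + 603*734) = -(329 + 442602) = -1*442931 = -442931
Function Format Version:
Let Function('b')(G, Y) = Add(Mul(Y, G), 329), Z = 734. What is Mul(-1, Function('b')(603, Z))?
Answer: -442931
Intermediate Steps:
Function('b')(G, Y) = Add(329, Mul(G, Y)) (Function('b')(G, Y) = Add(Mul(G, Y), 329) = Add(329, Mul(G, Y)))
Mul(-1, Function('b')(603, Z)) = Mul(-1, Add(329, Mul(603, 734))) = Mul(-1, Add(329, 442602)) = Mul(-1, 442931) = -442931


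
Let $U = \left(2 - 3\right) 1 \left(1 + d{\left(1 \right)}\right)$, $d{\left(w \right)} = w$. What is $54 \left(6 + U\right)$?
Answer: $216$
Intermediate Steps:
$U = -2$ ($U = \left(2 - 3\right) 1 \left(1 + 1\right) = \left(-1\right) 1 \cdot 2 = \left(-1\right) 2 = -2$)
$54 \left(6 + U\right) = 54 \left(6 - 2\right) = 54 \cdot 4 = 216$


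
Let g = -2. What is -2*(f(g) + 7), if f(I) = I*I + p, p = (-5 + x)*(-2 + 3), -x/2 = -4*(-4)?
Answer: 52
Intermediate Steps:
x = -32 (x = -(-8)*(-4) = -2*16 = -32)
p = -37 (p = (-5 - 32)*(-2 + 3) = -37*1 = -37)
f(I) = -37 + I² (f(I) = I*I - 37 = I² - 37 = -37 + I²)
-2*(f(g) + 7) = -2*((-37 + (-2)²) + 7) = -2*((-37 + 4) + 7) = -2*(-33 + 7) = -2*(-26) = 52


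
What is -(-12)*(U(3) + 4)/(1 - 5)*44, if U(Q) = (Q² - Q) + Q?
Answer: -1716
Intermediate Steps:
U(Q) = Q²
-(-12)*(U(3) + 4)/(1 - 5)*44 = -(-12)*(3² + 4)/(1 - 5)*44 = -(-12)*(9 + 4)/(-4)*44 = -(-12)*13*(-¼)*44 = -(-12)*(-13)/4*44 = -3*13*44 = -39*44 = -1716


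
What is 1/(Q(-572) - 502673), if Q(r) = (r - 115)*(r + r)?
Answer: 1/283255 ≈ 3.5304e-6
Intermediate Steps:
Q(r) = 2*r*(-115 + r) (Q(r) = (-115 + r)*(2*r) = 2*r*(-115 + r))
1/(Q(-572) - 502673) = 1/(2*(-572)*(-115 - 572) - 502673) = 1/(2*(-572)*(-687) - 502673) = 1/(785928 - 502673) = 1/283255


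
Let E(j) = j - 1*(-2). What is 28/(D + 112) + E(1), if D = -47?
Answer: 223/65 ≈ 3.4308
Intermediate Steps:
E(j) = 2 + j (E(j) = j + 2 = 2 + j)
28/(D + 112) + E(1) = 28/(-47 + 112) + (2 + 1) = 28/65 + 3 = 223/65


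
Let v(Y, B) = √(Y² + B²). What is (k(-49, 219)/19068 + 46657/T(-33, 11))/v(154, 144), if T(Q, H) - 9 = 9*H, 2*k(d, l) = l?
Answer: 148277917*√11113/7628496624 ≈ 2.0491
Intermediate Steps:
k(d, l) = l/2
T(Q, H) = 9 + 9*H
v(Y, B) = √(B² + Y²)
(k(-49, 219)/19068 + 46657/T(-33, 11))/v(154, 144) = (((½)*219)/19068 + 46657/(9 + 9*11))/(√(144² + 154²)) = ((219/2)*(1/19068) + 46657/(9 + 99))/(√(20736 + 23716)) = (73/12712 + 46657/108)/(√44452) = (73/12712 + 46657*(1/108))/((2*√11113)) = (73/12712 + 46657/108)*(√11113/22226) = 148277917*(√11113/22226)/343224 = 148277917*√11113/7628496624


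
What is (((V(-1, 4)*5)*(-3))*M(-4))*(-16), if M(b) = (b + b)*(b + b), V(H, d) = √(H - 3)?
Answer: 30720*I ≈ 30720.0*I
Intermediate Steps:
V(H, d) = √(-3 + H)
M(b) = 4*b² (M(b) = (2*b)*(2*b) = 4*b²)
(((V(-1, 4)*5)*(-3))*M(-4))*(-16) = (((√(-3 - 1)*5)*(-3))*(4*(-4)²))*(-16) = (((√(-4)*5)*(-3))*(4*16))*(-16) = ((((2*I)*5)*(-3))*64)*(-16) = (((10*I)*(-3))*64)*(-16) = (-30*I*64)*(-16) = -1920*I*(-16) = 30720*I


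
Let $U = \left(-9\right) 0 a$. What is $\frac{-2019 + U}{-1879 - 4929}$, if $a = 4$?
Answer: $\frac{2019}{6808} \approx 0.29656$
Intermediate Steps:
$U = 0$ ($U = \left(-9\right) 0 \cdot 4 = 0 \cdot 4 = 0$)
$\frac{-2019 + U}{-1879 - 4929} = \frac{-2019 + 0}{-1879 - 4929} = - \frac{2019}{-6808} = \left(-2019\right) \left(- \frac{1}{6808}\right) = \frac{2019}{6808}$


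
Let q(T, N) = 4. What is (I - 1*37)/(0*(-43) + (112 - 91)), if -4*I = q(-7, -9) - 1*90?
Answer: -31/42 ≈ -0.73810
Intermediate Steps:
I = 43/2 (I = -(4 - 1*90)/4 = -(4 - 90)/4 = -¼*(-86) = 43/2 ≈ 21.500)
(I - 1*37)/(0*(-43) + (112 - 91)) = (43/2 - 1*37)/(0*(-43) + (112 - 91)) = (43/2 - 37)/(0 + 21) = -31/2/21 = -31/2*1/21 = -31/42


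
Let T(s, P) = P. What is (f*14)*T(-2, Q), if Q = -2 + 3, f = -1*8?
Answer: -112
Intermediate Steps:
f = -8
Q = 1
(f*14)*T(-2, Q) = -8*14*1 = -112*1 = -112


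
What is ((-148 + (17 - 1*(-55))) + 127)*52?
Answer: 2652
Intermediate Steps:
((-148 + (17 - 1*(-55))) + 127)*52 = ((-148 + (17 + 55)) + 127)*52 = ((-148 + 72) + 127)*52 = (-76 + 127)*52 = 51*52 = 2652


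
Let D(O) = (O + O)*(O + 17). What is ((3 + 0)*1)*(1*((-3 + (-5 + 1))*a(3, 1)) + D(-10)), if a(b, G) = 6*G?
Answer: -546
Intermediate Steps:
D(O) = 2*O*(17 + O) (D(O) = (2*O)*(17 + O) = 2*O*(17 + O))
((3 + 0)*1)*(1*((-3 + (-5 + 1))*a(3, 1)) + D(-10)) = ((3 + 0)*1)*(1*((-3 + (-5 + 1))*(6*1)) + 2*(-10)*(17 - 10)) = (3*1)*(1*((-3 - 4)*6) + 2*(-10)*7) = 3*(1*(-7*6) - 140) = 3*(1*(-42) - 140) = 3*(-42 - 140) = 3*(-182) = -546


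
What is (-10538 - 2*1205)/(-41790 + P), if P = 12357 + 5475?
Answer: 2158/3993 ≈ 0.54045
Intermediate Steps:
P = 17832
(-10538 - 2*1205)/(-41790 + P) = (-10538 - 2*1205)/(-41790 + 17832) = (-10538 - 2410)/(-23958) = -12948*(-1/23958) = 2158/3993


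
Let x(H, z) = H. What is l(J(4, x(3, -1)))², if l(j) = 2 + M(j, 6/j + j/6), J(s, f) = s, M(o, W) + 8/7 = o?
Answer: 1156/49 ≈ 23.592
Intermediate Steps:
M(o, W) = -8/7 + o
l(j) = 6/7 + j (l(j) = 2 + (-8/7 + j) = 6/7 + j)
l(J(4, x(3, -1)))² = (6/7 + 4)² = (34/7)² = 1156/49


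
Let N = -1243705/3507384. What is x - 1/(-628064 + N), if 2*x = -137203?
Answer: -302239394109743275/4405725736562 ≈ -68602.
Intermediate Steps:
x = -137203/2 (x = (½)*(-137203) = -137203/2 ≈ -68602.)
N = -1243705/3507384 (N = -1243705*1/3507384 = -1243705/3507384 ≈ -0.35460)
x - 1/(-628064 + N) = -137203/2 - 1/(-628064 - 1243705/3507384) = -137203/2 - 1/(-2202862868281/3507384) = -137203/2 - 1*(-3507384/2202862868281) = -137203/2 + 3507384/2202862868281 = -302239394109743275/4405725736562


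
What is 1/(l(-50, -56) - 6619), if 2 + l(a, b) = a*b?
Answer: -1/3821 ≈ -0.00026171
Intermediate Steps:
l(a, b) = -2 + a*b
1/(l(-50, -56) - 6619) = 1/((-2 - 50*(-56)) - 6619) = 1/((-2 + 2800) - 6619) = 1/(2798 - 6619) = 1/(-3821) = -1/3821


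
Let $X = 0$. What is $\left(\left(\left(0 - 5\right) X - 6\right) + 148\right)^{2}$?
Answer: $20164$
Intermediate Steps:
$\left(\left(\left(0 - 5\right) X - 6\right) + 148\right)^{2} = \left(\left(\left(0 - 5\right) 0 - 6\right) + 148\right)^{2} = \left(\left(\left(-5\right) 0 - 6\right) + 148\right)^{2} = \left(\left(0 - 6\right) + 148\right)^{2} = \left(-6 + 148\right)^{2} = 142^{2} = 20164$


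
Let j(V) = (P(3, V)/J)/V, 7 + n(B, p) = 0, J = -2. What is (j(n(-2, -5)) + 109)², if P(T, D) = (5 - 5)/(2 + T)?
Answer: 11881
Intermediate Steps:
n(B, p) = -7 (n(B, p) = -7 + 0 = -7)
P(T, D) = 0 (P(T, D) = 0/(2 + T) = 0)
j(V) = 0 (j(V) = (0/(-2))/V = (0*(-½))/V = 0/V = 0)
(j(n(-2, -5)) + 109)² = (0 + 109)² = 109² = 11881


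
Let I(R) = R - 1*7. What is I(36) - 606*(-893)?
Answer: 541187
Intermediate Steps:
I(R) = -7 + R (I(R) = R - 7 = -7 + R)
I(36) - 606*(-893) = (-7 + 36) - 606*(-893) = 29 + 541158 = 541187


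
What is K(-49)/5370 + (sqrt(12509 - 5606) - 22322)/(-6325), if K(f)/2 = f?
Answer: 11924929/3396525 - 3*sqrt(767)/6325 ≈ 3.4978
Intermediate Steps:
K(f) = 2*f
K(-49)/5370 + (sqrt(12509 - 5606) - 22322)/(-6325) = (2*(-49))/5370 + (sqrt(12509 - 5606) - 22322)/(-6325) = -98*1/5370 + (sqrt(6903) - 22322)*(-1/6325) = -49/2685 + (3*sqrt(767) - 22322)*(-1/6325) = -49/2685 + (-22322 + 3*sqrt(767))*(-1/6325) = -49/2685 + (22322/6325 - 3*sqrt(767)/6325) = 11924929/3396525 - 3*sqrt(767)/6325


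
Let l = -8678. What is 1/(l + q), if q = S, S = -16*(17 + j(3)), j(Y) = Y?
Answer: -1/8998 ≈ -0.00011114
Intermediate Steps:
S = -320 (S = -16*(17 + 3) = -16*20 = -320)
q = -320
1/(l + q) = 1/(-8678 - 320) = 1/(-8998) = -1/8998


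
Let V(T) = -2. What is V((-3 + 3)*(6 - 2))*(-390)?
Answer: 780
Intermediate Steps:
V((-3 + 3)*(6 - 2))*(-390) = -2*(-390) = 780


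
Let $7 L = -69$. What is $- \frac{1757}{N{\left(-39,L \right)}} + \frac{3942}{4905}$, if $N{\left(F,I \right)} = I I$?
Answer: $- \frac{44835367}{2594745} \approx -17.279$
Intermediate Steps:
$L = - \frac{69}{7}$ ($L = \frac{1}{7} \left(-69\right) = - \frac{69}{7} \approx -9.8571$)
$N{\left(F,I \right)} = I^{2}$
$- \frac{1757}{N{\left(-39,L \right)}} + \frac{3942}{4905} = - \frac{1757}{\left(- \frac{69}{7}\right)^{2}} + \frac{3942}{4905} = - \frac{1757}{\frac{4761}{49}} + 3942 \cdot \frac{1}{4905} = \left(-1757\right) \frac{49}{4761} + \frac{438}{545} = - \frac{86093}{4761} + \frac{438}{545} = - \frac{44835367}{2594745}$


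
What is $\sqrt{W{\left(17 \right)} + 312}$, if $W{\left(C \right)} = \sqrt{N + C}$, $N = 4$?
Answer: $\sqrt{312 + \sqrt{21}} \approx 17.793$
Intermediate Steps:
$W{\left(C \right)} = \sqrt{4 + C}$
$\sqrt{W{\left(17 \right)} + 312} = \sqrt{\sqrt{4 + 17} + 312} = \sqrt{\sqrt{21} + 312} = \sqrt{312 + \sqrt{21}}$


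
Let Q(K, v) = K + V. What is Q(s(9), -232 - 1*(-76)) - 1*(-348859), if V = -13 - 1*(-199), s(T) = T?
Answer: 349054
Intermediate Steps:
V = 186 (V = -13 + 199 = 186)
Q(K, v) = 186 + K (Q(K, v) = K + 186 = 186 + K)
Q(s(9), -232 - 1*(-76)) - 1*(-348859) = (186 + 9) - 1*(-348859) = 195 + 348859 = 349054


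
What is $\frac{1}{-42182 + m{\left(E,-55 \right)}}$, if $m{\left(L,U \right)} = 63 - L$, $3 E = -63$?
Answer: $- \frac{1}{42098} \approx -2.3754 \cdot 10^{-5}$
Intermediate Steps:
$E = -21$ ($E = \frac{1}{3} \left(-63\right) = -21$)
$\frac{1}{-42182 + m{\left(E,-55 \right)}} = \frac{1}{-42182 + \left(63 - -21\right)} = \frac{1}{-42182 + \left(63 + 21\right)} = \frac{1}{-42182 + 84} = \frac{1}{-42098} = - \frac{1}{42098}$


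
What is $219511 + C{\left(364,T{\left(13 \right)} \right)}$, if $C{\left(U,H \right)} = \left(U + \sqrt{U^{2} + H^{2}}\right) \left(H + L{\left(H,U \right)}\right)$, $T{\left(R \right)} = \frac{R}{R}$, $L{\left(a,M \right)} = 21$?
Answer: $227519 + 22 \sqrt{132497} \approx 2.3553 \cdot 10^{5}$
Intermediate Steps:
$T{\left(R \right)} = 1$
$C{\left(U,H \right)} = \left(21 + H\right) \left(U + \sqrt{H^{2} + U^{2}}\right)$ ($C{\left(U,H \right)} = \left(U + \sqrt{U^{2} + H^{2}}\right) \left(H + 21\right) = \left(U + \sqrt{H^{2} + U^{2}}\right) \left(21 + H\right) = \left(21 + H\right) \left(U + \sqrt{H^{2} + U^{2}}\right)$)
$219511 + C{\left(364,T{\left(13 \right)} \right)} = 219511 + \left(21 \cdot 364 + 21 \sqrt{1^{2} + 364^{2}} + 1 \cdot 364 + 1 \sqrt{1^{2} + 364^{2}}\right) = 219511 + \left(7644 + 21 \sqrt{1 + 132496} + 364 + 1 \sqrt{1 + 132496}\right) = 219511 + \left(7644 + 21 \sqrt{132497} + 364 + 1 \sqrt{132497}\right) = 219511 + \left(7644 + 21 \sqrt{132497} + 364 + \sqrt{132497}\right) = 219511 + \left(8008 + 22 \sqrt{132497}\right) = 227519 + 22 \sqrt{132497}$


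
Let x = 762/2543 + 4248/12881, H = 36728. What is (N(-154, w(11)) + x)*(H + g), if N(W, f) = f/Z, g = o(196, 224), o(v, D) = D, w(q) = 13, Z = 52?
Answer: 1064479284826/32756383 ≈ 32497.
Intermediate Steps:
x = 20617986/32756383 (x = 762*(1/2543) + 4248*(1/12881) = 762/2543 + 4248/12881 = 20617986/32756383 ≈ 0.62943)
g = 224
N(W, f) = f/52
(N(-154, w(11)) + x)*(H + g) = ((1/52)*13 + 20617986/32756383)*(36728 + 224) = (1/4 + 20617986/32756383)*36952 = (115228327/131025532)*36952 = 1064479284826/32756383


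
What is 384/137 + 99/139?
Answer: 66939/19043 ≈ 3.5151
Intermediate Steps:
384/137 + 99/139 = 66939/19043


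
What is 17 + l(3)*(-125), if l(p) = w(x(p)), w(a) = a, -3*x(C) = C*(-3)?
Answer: -358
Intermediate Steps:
x(C) = C (x(C) = -C*(-3)/3 = -(-1)*C = C)
l(p) = p
17 + l(3)*(-125) = 17 + 3*(-125) = 17 - 375 = -358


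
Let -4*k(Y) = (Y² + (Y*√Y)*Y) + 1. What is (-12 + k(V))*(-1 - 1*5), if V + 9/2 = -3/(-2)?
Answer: 87 + 27*I*√3/2 ≈ 87.0 + 23.383*I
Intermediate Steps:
V = -3 (V = -9/2 - 3/(-2) = -9/2 - 3*(-½) = -9/2 + 3/2 = -3)
k(Y) = -¼ - Y²/4 - Y^(5/2)/4 (k(Y) = -((Y² + (Y*√Y)*Y) + 1)/4 = -((Y² + Y^(3/2)*Y) + 1)/4 = -((Y² + Y^(5/2)) + 1)/4 = -(1 + Y² + Y^(5/2))/4 = -¼ - Y²/4 - Y^(5/2)/4)
(-12 + k(V))*(-1 - 1*5) = (-12 + (-¼ - ¼*(-3)² - 9*I*√3/4))*(-1 - 1*5) = (-12 + (-¼ - ¼*9 - 9*I*√3/4))*(-1 - 5) = (-12 + (-¼ - 9/4 - 9*I*√3/4))*(-6) = (-12 + (-5/2 - 9*I*√3/4))*(-6) = (-29/2 - 9*I*√3/4)*(-6) = 87 + 27*I*√3/2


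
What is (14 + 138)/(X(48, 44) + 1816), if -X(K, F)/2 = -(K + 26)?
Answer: 38/491 ≈ 0.077393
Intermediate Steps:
X(K, F) = 52 + 2*K (X(K, F) = -(-2)*(K + 26) = -(-2)*(26 + K) = -2*(-26 - K) = 52 + 2*K)
(14 + 138)/(X(48, 44) + 1816) = (14 + 138)/((52 + 2*48) + 1816) = 152/((52 + 96) + 1816) = 152/(148 + 1816) = 152/1964 = 152*(1/1964) = 38/491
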